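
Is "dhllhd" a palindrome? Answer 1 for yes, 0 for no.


Input: dhllhd
Reversed: dhllhd
  Compare pos 0 ('d') with pos 5 ('d'): match
  Compare pos 1 ('h') with pos 4 ('h'): match
  Compare pos 2 ('l') with pos 3 ('l'): match
Result: palindrome

1


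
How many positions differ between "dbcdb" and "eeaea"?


Comparing "dbcdb" and "eeaea" position by position:
  Position 0: 'd' vs 'e' => DIFFER
  Position 1: 'b' vs 'e' => DIFFER
  Position 2: 'c' vs 'a' => DIFFER
  Position 3: 'd' vs 'e' => DIFFER
  Position 4: 'b' vs 'a' => DIFFER
Positions that differ: 5

5


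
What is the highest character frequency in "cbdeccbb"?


Input: cbdeccbb
Character counts:
  'b': 3
  'c': 3
  'd': 1
  'e': 1
Maximum frequency: 3

3


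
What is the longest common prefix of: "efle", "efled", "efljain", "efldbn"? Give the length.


Words: efle, efled, efljain, efldbn
  Position 0: all 'e' => match
  Position 1: all 'f' => match
  Position 2: all 'l' => match
  Position 3: ('e', 'e', 'j', 'd') => mismatch, stop
LCP = "efl" (length 3)

3


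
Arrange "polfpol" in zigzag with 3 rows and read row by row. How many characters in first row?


Zigzag "polfpol" into 3 rows:
Placing characters:
  'p' => row 0
  'o' => row 1
  'l' => row 2
  'f' => row 1
  'p' => row 0
  'o' => row 1
  'l' => row 2
Rows:
  Row 0: "pp"
  Row 1: "ofo"
  Row 2: "ll"
First row length: 2

2


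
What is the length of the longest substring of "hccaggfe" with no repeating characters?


Input: "hccaggfe"
Sliding window (track last position of each char):
  Position 0 ('h'): window [0,0] length 1 -- new best
  Position 1 ('c'): window [0,1] length 2 -- new best
  Position 2 ('c'): repeat (last at 1), move window start to 2
  Position 2 ('c'): window [2,2] length 1
  Position 3 ('a'): window [2,3] length 2
  Position 4 ('g'): window [2,4] length 3 -- new best
  Position 5 ('g'): repeat (last at 4), move window start to 5
  Position 5 ('g'): window [5,5] length 1
  Position 6 ('f'): window [5,6] length 2
  Position 7 ('e'): window [5,7] length 3
Longest substring with no repeats: "cag" with length 3

3


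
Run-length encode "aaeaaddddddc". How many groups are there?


Input: aaeaaddddddc
Scanning for consecutive runs:
  Group 1: 'a' x 2 (positions 0-1)
  Group 2: 'e' x 1 (positions 2-2)
  Group 3: 'a' x 2 (positions 3-4)
  Group 4: 'd' x 6 (positions 5-10)
  Group 5: 'c' x 1 (positions 11-11)
Total groups: 5

5


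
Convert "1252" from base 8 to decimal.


Input: "1252" in base 8
Positional expansion:
  Digit '1' (value 1) x 8^3 = 512
  Digit '2' (value 2) x 8^2 = 128
  Digit '5' (value 5) x 8^1 = 40
  Digit '2' (value 2) x 8^0 = 2
Sum = 682

682


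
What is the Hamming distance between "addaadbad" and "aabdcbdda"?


Comparing "addaadbad" and "aabdcbdda" position by position:
  Position 0: 'a' vs 'a' => same
  Position 1: 'd' vs 'a' => differ
  Position 2: 'd' vs 'b' => differ
  Position 3: 'a' vs 'd' => differ
  Position 4: 'a' vs 'c' => differ
  Position 5: 'd' vs 'b' => differ
  Position 6: 'b' vs 'd' => differ
  Position 7: 'a' vs 'd' => differ
  Position 8: 'd' vs 'a' => differ
Total differences (Hamming distance): 8

8


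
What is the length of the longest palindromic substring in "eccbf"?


Input: "eccbf"
Checking substrings for palindromes:
  [1:3] "cc" (len 2) => palindrome
Longest palindromic substring: "cc" with length 2

2


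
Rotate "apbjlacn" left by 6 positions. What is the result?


Input: "apbjlacn", rotate left by 6
First 6 characters: "apbjla"
Remaining characters: "cn"
Concatenate remaining + first: "cn" + "apbjla" = "cnapbjla"

cnapbjla


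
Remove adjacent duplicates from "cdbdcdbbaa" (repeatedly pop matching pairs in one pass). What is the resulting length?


Input: cdbdcdbbaa
Stack-based adjacent duplicate removal:
  Read 'c': push. Stack: c
  Read 'd': push. Stack: cd
  Read 'b': push. Stack: cdb
  Read 'd': push. Stack: cdbd
  Read 'c': push. Stack: cdbdc
  Read 'd': push. Stack: cdbdcd
  Read 'b': push. Stack: cdbdcdb
  Read 'b': matches stack top 'b' => pop. Stack: cdbdcd
  Read 'a': push. Stack: cdbdcda
  Read 'a': matches stack top 'a' => pop. Stack: cdbdcd
Final stack: "cdbdcd" (length 6)

6


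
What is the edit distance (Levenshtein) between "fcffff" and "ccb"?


Computing edit distance: "fcffff" -> "ccb"
DP table:
           c    c    b
      0    1    2    3
  f   1    1    2    3
  c   2    1    1    2
  f   3    2    2    2
  f   4    3    3    3
  f   5    4    4    4
  f   6    5    5    5
Edit distance = dp[6][3] = 5

5


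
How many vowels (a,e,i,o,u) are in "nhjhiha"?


Input: nhjhiha
Checking each character:
  'n' at position 0: consonant
  'h' at position 1: consonant
  'j' at position 2: consonant
  'h' at position 3: consonant
  'i' at position 4: vowel (running total: 1)
  'h' at position 5: consonant
  'a' at position 6: vowel (running total: 2)
Total vowels: 2

2


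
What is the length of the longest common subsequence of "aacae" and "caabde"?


LCS of "aacae" and "caabde"
DP table:
           c    a    a    b    d    e
      0    0    0    0    0    0    0
  a   0    0    1    1    1    1    1
  a   0    0    1    2    2    2    2
  c   0    1    1    2    2    2    2
  a   0    1    2    2    2    2    2
  e   0    1    2    2    2    2    3
LCS length = dp[5][6] = 3

3


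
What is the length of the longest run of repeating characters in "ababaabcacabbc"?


Input: "ababaabcacabbc"
Scanning for longest run:
  Position 1 ('b'): new char, reset run to 1
  Position 2 ('a'): new char, reset run to 1
  Position 3 ('b'): new char, reset run to 1
  Position 4 ('a'): new char, reset run to 1
  Position 5 ('a'): continues run of 'a', length=2
  Position 6 ('b'): new char, reset run to 1
  Position 7 ('c'): new char, reset run to 1
  Position 8 ('a'): new char, reset run to 1
  Position 9 ('c'): new char, reset run to 1
  Position 10 ('a'): new char, reset run to 1
  Position 11 ('b'): new char, reset run to 1
  Position 12 ('b'): continues run of 'b', length=2
  Position 13 ('c'): new char, reset run to 1
Longest run: 'a' with length 2

2


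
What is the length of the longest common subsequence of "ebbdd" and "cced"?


LCS of "ebbdd" and "cced"
DP table:
           c    c    e    d
      0    0    0    0    0
  e   0    0    0    1    1
  b   0    0    0    1    1
  b   0    0    0    1    1
  d   0    0    0    1    2
  d   0    0    0    1    2
LCS length = dp[5][4] = 2

2


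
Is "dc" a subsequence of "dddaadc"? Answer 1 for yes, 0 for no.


Check if "dc" is a subsequence of "dddaadc"
Greedy scan:
  Position 0 ('d'): matches sub[0] = 'd'
  Position 1 ('d'): no match needed
  Position 2 ('d'): no match needed
  Position 3 ('a'): no match needed
  Position 4 ('a'): no match needed
  Position 5 ('d'): no match needed
  Position 6 ('c'): matches sub[1] = 'c'
All 2 characters matched => is a subsequence

1


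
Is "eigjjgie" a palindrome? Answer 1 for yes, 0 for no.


Input: eigjjgie
Reversed: eigjjgie
  Compare pos 0 ('e') with pos 7 ('e'): match
  Compare pos 1 ('i') with pos 6 ('i'): match
  Compare pos 2 ('g') with pos 5 ('g'): match
  Compare pos 3 ('j') with pos 4 ('j'): match
Result: palindrome

1


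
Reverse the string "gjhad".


Input: gjhad
Reading characters right to left:
  Position 4: 'd'
  Position 3: 'a'
  Position 2: 'h'
  Position 1: 'j'
  Position 0: 'g'
Reversed: dahjg

dahjg


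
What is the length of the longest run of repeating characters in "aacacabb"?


Input: "aacacabb"
Scanning for longest run:
  Position 1 ('a'): continues run of 'a', length=2
  Position 2 ('c'): new char, reset run to 1
  Position 3 ('a'): new char, reset run to 1
  Position 4 ('c'): new char, reset run to 1
  Position 5 ('a'): new char, reset run to 1
  Position 6 ('b'): new char, reset run to 1
  Position 7 ('b'): continues run of 'b', length=2
Longest run: 'a' with length 2

2


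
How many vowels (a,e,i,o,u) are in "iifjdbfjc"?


Input: iifjdbfjc
Checking each character:
  'i' at position 0: vowel (running total: 1)
  'i' at position 1: vowel (running total: 2)
  'f' at position 2: consonant
  'j' at position 3: consonant
  'd' at position 4: consonant
  'b' at position 5: consonant
  'f' at position 6: consonant
  'j' at position 7: consonant
  'c' at position 8: consonant
Total vowels: 2

2


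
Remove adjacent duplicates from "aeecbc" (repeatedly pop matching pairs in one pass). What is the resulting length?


Input: aeecbc
Stack-based adjacent duplicate removal:
  Read 'a': push. Stack: a
  Read 'e': push. Stack: ae
  Read 'e': matches stack top 'e' => pop. Stack: a
  Read 'c': push. Stack: ac
  Read 'b': push. Stack: acb
  Read 'c': push. Stack: acbc
Final stack: "acbc" (length 4)

4


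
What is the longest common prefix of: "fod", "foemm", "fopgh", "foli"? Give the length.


Words: fod, foemm, fopgh, foli
  Position 0: all 'f' => match
  Position 1: all 'o' => match
  Position 2: ('d', 'e', 'p', 'l') => mismatch, stop
LCP = "fo" (length 2)

2


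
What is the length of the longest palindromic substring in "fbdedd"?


Input: "fbdedd"
Checking substrings for palindromes:
  [2:5] "ded" (len 3) => palindrome
  [4:6] "dd" (len 2) => palindrome
Longest palindromic substring: "ded" with length 3

3


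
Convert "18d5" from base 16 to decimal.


Input: "18d5" in base 16
Positional expansion:
  Digit '1' (value 1) x 16^3 = 4096
  Digit '8' (value 8) x 16^2 = 2048
  Digit 'd' (value 13) x 16^1 = 208
  Digit '5' (value 5) x 16^0 = 5
Sum = 6357

6357


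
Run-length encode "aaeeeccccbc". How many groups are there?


Input: aaeeeccccbc
Scanning for consecutive runs:
  Group 1: 'a' x 2 (positions 0-1)
  Group 2: 'e' x 3 (positions 2-4)
  Group 3: 'c' x 4 (positions 5-8)
  Group 4: 'b' x 1 (positions 9-9)
  Group 5: 'c' x 1 (positions 10-10)
Total groups: 5

5


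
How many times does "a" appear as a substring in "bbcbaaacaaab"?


Searching for "a" in "bbcbaaacaaab"
Scanning each position:
  Position 0: "b" => no
  Position 1: "b" => no
  Position 2: "c" => no
  Position 3: "b" => no
  Position 4: "a" => MATCH
  Position 5: "a" => MATCH
  Position 6: "a" => MATCH
  Position 7: "c" => no
  Position 8: "a" => MATCH
  Position 9: "a" => MATCH
  Position 10: "a" => MATCH
  Position 11: "b" => no
Total occurrences: 6

6


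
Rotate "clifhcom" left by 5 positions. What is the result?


Input: "clifhcom", rotate left by 5
First 5 characters: "clifh"
Remaining characters: "com"
Concatenate remaining + first: "com" + "clifh" = "comclifh"

comclifh


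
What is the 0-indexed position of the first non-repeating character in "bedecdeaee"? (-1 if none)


Input: bedecdeaee
Character frequencies:
  'a': 1
  'b': 1
  'c': 1
  'd': 2
  'e': 5
Scanning left to right for freq == 1:
  Position 0 ('b'): unique! => answer = 0

0


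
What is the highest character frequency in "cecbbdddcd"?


Input: cecbbdddcd
Character counts:
  'b': 2
  'c': 3
  'd': 4
  'e': 1
Maximum frequency: 4

4


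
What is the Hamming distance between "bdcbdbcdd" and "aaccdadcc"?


Comparing "bdcbdbcdd" and "aaccdadcc" position by position:
  Position 0: 'b' vs 'a' => differ
  Position 1: 'd' vs 'a' => differ
  Position 2: 'c' vs 'c' => same
  Position 3: 'b' vs 'c' => differ
  Position 4: 'd' vs 'd' => same
  Position 5: 'b' vs 'a' => differ
  Position 6: 'c' vs 'd' => differ
  Position 7: 'd' vs 'c' => differ
  Position 8: 'd' vs 'c' => differ
Total differences (Hamming distance): 7

7


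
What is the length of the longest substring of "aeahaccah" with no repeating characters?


Input: "aeahaccah"
Sliding window (track last position of each char):
  Position 0 ('a'): window [0,0] length 1 -- new best
  Position 1 ('e'): window [0,1] length 2 -- new best
  Position 2 ('a'): repeat (last at 0), move window start to 1
  Position 2 ('a'): window [1,2] length 2
  Position 3 ('h'): window [1,3] length 3 -- new best
  Position 4 ('a'): repeat (last at 2), move window start to 3
  Position 4 ('a'): window [3,4] length 2
  Position 5 ('c'): window [3,5] length 3
  Position 6 ('c'): repeat (last at 5), move window start to 6
  Position 6 ('c'): window [6,6] length 1
  Position 7 ('a'): window [6,7] length 2
  Position 8 ('h'): window [6,8] length 3
Longest substring with no repeats: "eah" with length 3

3


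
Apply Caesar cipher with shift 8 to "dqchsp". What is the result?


Caesar cipher: shift "dqchsp" by 8
  'd' (pos 3) + 8 = pos 11 = 'l'
  'q' (pos 16) + 8 = pos 24 = 'y'
  'c' (pos 2) + 8 = pos 10 = 'k'
  'h' (pos 7) + 8 = pos 15 = 'p'
  's' (pos 18) + 8 = pos 0 = 'a'
  'p' (pos 15) + 8 = pos 23 = 'x'
Result: lykpax

lykpax


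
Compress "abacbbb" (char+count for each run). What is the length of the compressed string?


Input: abacbbb
Runs:
  'a' x 1 => "a1"
  'b' x 1 => "b1"
  'a' x 1 => "a1"
  'c' x 1 => "c1"
  'b' x 3 => "b3"
Compressed: "a1b1a1c1b3"
Compressed length: 10

10


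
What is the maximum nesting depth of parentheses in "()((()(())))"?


Input: "()((()(())))"
Tracking depth:
  Position 0 '(': depth becomes 1
  Position 1 ')': depth becomes 0
  Position 2 '(': depth becomes 1
  Position 3 '(': depth becomes 2
  Position 4 '(': depth becomes 3
  Position 5 ')': depth becomes 2
  Position 6 '(': depth becomes 3
  Position 7 '(': depth becomes 4
  Position 8 ')': depth becomes 3
  Position 9 ')': depth becomes 2
  Position 10 ')': depth becomes 1
  Position 11 ')': depth becomes 0
Maximum depth reached: 4

4


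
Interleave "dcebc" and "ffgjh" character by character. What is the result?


Interleaving "dcebc" and "ffgjh":
  Position 0: 'd' from first, 'f' from second => "df"
  Position 1: 'c' from first, 'f' from second => "cf"
  Position 2: 'e' from first, 'g' from second => "eg"
  Position 3: 'b' from first, 'j' from second => "bj"
  Position 4: 'c' from first, 'h' from second => "ch"
Result: dfcfegbjch

dfcfegbjch


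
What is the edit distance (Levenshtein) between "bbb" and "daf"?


Computing edit distance: "bbb" -> "daf"
DP table:
           d    a    f
      0    1    2    3
  b   1    1    2    3
  b   2    2    2    3
  b   3    3    3    3
Edit distance = dp[3][3] = 3

3


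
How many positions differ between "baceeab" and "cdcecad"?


Comparing "baceeab" and "cdcecad" position by position:
  Position 0: 'b' vs 'c' => DIFFER
  Position 1: 'a' vs 'd' => DIFFER
  Position 2: 'c' vs 'c' => same
  Position 3: 'e' vs 'e' => same
  Position 4: 'e' vs 'c' => DIFFER
  Position 5: 'a' vs 'a' => same
  Position 6: 'b' vs 'd' => DIFFER
Positions that differ: 4

4


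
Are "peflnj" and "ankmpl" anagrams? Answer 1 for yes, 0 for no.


Strings: "peflnj", "ankmpl"
Sorted first:  efjlnp
Sorted second: aklmnp
Differ at position 0: 'e' vs 'a' => not anagrams

0


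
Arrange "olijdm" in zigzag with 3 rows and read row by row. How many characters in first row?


Zigzag "olijdm" into 3 rows:
Placing characters:
  'o' => row 0
  'l' => row 1
  'i' => row 2
  'j' => row 1
  'd' => row 0
  'm' => row 1
Rows:
  Row 0: "od"
  Row 1: "ljm"
  Row 2: "i"
First row length: 2

2


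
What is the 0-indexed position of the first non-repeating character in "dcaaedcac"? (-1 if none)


Input: dcaaedcac
Character frequencies:
  'a': 3
  'c': 3
  'd': 2
  'e': 1
Scanning left to right for freq == 1:
  Position 0 ('d'): freq=2, skip
  Position 1 ('c'): freq=3, skip
  Position 2 ('a'): freq=3, skip
  Position 3 ('a'): freq=3, skip
  Position 4 ('e'): unique! => answer = 4

4


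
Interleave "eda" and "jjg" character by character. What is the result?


Interleaving "eda" and "jjg":
  Position 0: 'e' from first, 'j' from second => "ej"
  Position 1: 'd' from first, 'j' from second => "dj"
  Position 2: 'a' from first, 'g' from second => "ag"
Result: ejdjag

ejdjag


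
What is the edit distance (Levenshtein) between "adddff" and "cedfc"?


Computing edit distance: "adddff" -> "cedfc"
DP table:
           c    e    d    f    c
      0    1    2    3    4    5
  a   1    1    2    3    4    5
  d   2    2    2    2    3    4
  d   3    3    3    2    3    4
  d   4    4    4    3    3    4
  f   5    5    5    4    3    4
  f   6    6    6    5    4    4
Edit distance = dp[6][5] = 4

4


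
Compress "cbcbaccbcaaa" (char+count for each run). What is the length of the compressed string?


Input: cbcbaccbcaaa
Runs:
  'c' x 1 => "c1"
  'b' x 1 => "b1"
  'c' x 1 => "c1"
  'b' x 1 => "b1"
  'a' x 1 => "a1"
  'c' x 2 => "c2"
  'b' x 1 => "b1"
  'c' x 1 => "c1"
  'a' x 3 => "a3"
Compressed: "c1b1c1b1a1c2b1c1a3"
Compressed length: 18

18


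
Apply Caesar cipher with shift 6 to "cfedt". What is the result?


Caesar cipher: shift "cfedt" by 6
  'c' (pos 2) + 6 = pos 8 = 'i'
  'f' (pos 5) + 6 = pos 11 = 'l'
  'e' (pos 4) + 6 = pos 10 = 'k'
  'd' (pos 3) + 6 = pos 9 = 'j'
  't' (pos 19) + 6 = pos 25 = 'z'
Result: ilkjz

ilkjz


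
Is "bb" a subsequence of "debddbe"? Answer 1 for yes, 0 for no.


Check if "bb" is a subsequence of "debddbe"
Greedy scan:
  Position 0 ('d'): no match needed
  Position 1 ('e'): no match needed
  Position 2 ('b'): matches sub[0] = 'b'
  Position 3 ('d'): no match needed
  Position 4 ('d'): no match needed
  Position 5 ('b'): matches sub[1] = 'b'
  Position 6 ('e'): no match needed
All 2 characters matched => is a subsequence

1


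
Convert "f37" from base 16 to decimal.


Input: "f37" in base 16
Positional expansion:
  Digit 'f' (value 15) x 16^2 = 3840
  Digit '3' (value 3) x 16^1 = 48
  Digit '7' (value 7) x 16^0 = 7
Sum = 3895

3895


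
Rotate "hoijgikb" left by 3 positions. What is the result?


Input: "hoijgikb", rotate left by 3
First 3 characters: "hoi"
Remaining characters: "jgikb"
Concatenate remaining + first: "jgikb" + "hoi" = "jgikbhoi"

jgikbhoi


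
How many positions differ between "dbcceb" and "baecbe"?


Comparing "dbcceb" and "baecbe" position by position:
  Position 0: 'd' vs 'b' => DIFFER
  Position 1: 'b' vs 'a' => DIFFER
  Position 2: 'c' vs 'e' => DIFFER
  Position 3: 'c' vs 'c' => same
  Position 4: 'e' vs 'b' => DIFFER
  Position 5: 'b' vs 'e' => DIFFER
Positions that differ: 5

5


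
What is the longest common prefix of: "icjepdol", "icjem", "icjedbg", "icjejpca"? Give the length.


Words: icjepdol, icjem, icjedbg, icjejpca
  Position 0: all 'i' => match
  Position 1: all 'c' => match
  Position 2: all 'j' => match
  Position 3: all 'e' => match
  Position 4: ('p', 'm', 'd', 'j') => mismatch, stop
LCP = "icje" (length 4)

4


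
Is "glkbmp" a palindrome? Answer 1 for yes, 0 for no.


Input: glkbmp
Reversed: pmbklg
  Compare pos 0 ('g') with pos 5 ('p'): MISMATCH
  Compare pos 1 ('l') with pos 4 ('m'): MISMATCH
  Compare pos 2 ('k') with pos 3 ('b'): MISMATCH
Result: not a palindrome

0


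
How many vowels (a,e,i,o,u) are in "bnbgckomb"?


Input: bnbgckomb
Checking each character:
  'b' at position 0: consonant
  'n' at position 1: consonant
  'b' at position 2: consonant
  'g' at position 3: consonant
  'c' at position 4: consonant
  'k' at position 5: consonant
  'o' at position 6: vowel (running total: 1)
  'm' at position 7: consonant
  'b' at position 8: consonant
Total vowels: 1

1


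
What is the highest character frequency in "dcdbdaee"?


Input: dcdbdaee
Character counts:
  'a': 1
  'b': 1
  'c': 1
  'd': 3
  'e': 2
Maximum frequency: 3

3


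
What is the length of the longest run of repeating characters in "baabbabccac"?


Input: "baabbabccac"
Scanning for longest run:
  Position 1 ('a'): new char, reset run to 1
  Position 2 ('a'): continues run of 'a', length=2
  Position 3 ('b'): new char, reset run to 1
  Position 4 ('b'): continues run of 'b', length=2
  Position 5 ('a'): new char, reset run to 1
  Position 6 ('b'): new char, reset run to 1
  Position 7 ('c'): new char, reset run to 1
  Position 8 ('c'): continues run of 'c', length=2
  Position 9 ('a'): new char, reset run to 1
  Position 10 ('c'): new char, reset run to 1
Longest run: 'a' with length 2

2


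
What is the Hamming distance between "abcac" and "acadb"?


Comparing "abcac" and "acadb" position by position:
  Position 0: 'a' vs 'a' => same
  Position 1: 'b' vs 'c' => differ
  Position 2: 'c' vs 'a' => differ
  Position 3: 'a' vs 'd' => differ
  Position 4: 'c' vs 'b' => differ
Total differences (Hamming distance): 4

4


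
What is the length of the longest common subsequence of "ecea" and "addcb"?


LCS of "ecea" and "addcb"
DP table:
           a    d    d    c    b
      0    0    0    0    0    0
  e   0    0    0    0    0    0
  c   0    0    0    0    1    1
  e   0    0    0    0    1    1
  a   0    1    1    1    1    1
LCS length = dp[4][5] = 1

1


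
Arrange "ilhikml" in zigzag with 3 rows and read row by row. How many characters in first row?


Zigzag "ilhikml" into 3 rows:
Placing characters:
  'i' => row 0
  'l' => row 1
  'h' => row 2
  'i' => row 1
  'k' => row 0
  'm' => row 1
  'l' => row 2
Rows:
  Row 0: "ik"
  Row 1: "lim"
  Row 2: "hl"
First row length: 2

2


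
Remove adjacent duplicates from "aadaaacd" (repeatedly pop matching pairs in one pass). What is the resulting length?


Input: aadaaacd
Stack-based adjacent duplicate removal:
  Read 'a': push. Stack: a
  Read 'a': matches stack top 'a' => pop. Stack: (empty)
  Read 'd': push. Stack: d
  Read 'a': push. Stack: da
  Read 'a': matches stack top 'a' => pop. Stack: d
  Read 'a': push. Stack: da
  Read 'c': push. Stack: dac
  Read 'd': push. Stack: dacd
Final stack: "dacd" (length 4)

4


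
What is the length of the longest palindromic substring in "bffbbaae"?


Input: "bffbbaae"
Checking substrings for palindromes:
  [0:4] "bffb" (len 4) => palindrome
  [1:3] "ff" (len 2) => palindrome
  [3:5] "bb" (len 2) => palindrome
  [5:7] "aa" (len 2) => palindrome
Longest palindromic substring: "bffb" with length 4

4


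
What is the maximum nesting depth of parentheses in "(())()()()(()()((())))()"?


Input: "(())()()()(()()((())))()"
Tracking depth:
  Position 0 '(': depth becomes 1
  Position 1 '(': depth becomes 2
  Position 2 ')': depth becomes 1
  Position 3 ')': depth becomes 0
  Position 4 '(': depth becomes 1
  Position 5 ')': depth becomes 0
  Position 6 '(': depth becomes 1
  Position 7 ')': depth becomes 0
  Position 8 '(': depth becomes 1
  Position 9 ')': depth becomes 0
  Position 10 '(': depth becomes 1
  Position 11 '(': depth becomes 2
  Position 12 ')': depth becomes 1
  Position 13 '(': depth becomes 2
  Position 14 ')': depth becomes 1
  Position 15 '(': depth becomes 2
  Position 16 '(': depth becomes 3
  Position 17 '(': depth becomes 4
  Position 18 ')': depth becomes 3
  Position 19 ')': depth becomes 2
  Position 20 ')': depth becomes 1
  Position 21 ')': depth becomes 0
  Position 22 '(': depth becomes 1
  Position 23 ')': depth becomes 0
Maximum depth reached: 4

4


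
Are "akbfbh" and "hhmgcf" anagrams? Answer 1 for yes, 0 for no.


Strings: "akbfbh", "hhmgcf"
Sorted first:  abbfhk
Sorted second: cfghhm
Differ at position 0: 'a' vs 'c' => not anagrams

0


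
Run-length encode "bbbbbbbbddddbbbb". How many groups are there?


Input: bbbbbbbbddddbbbb
Scanning for consecutive runs:
  Group 1: 'b' x 8 (positions 0-7)
  Group 2: 'd' x 4 (positions 8-11)
  Group 3: 'b' x 4 (positions 12-15)
Total groups: 3

3


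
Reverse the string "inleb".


Input: inleb
Reading characters right to left:
  Position 4: 'b'
  Position 3: 'e'
  Position 2: 'l'
  Position 1: 'n'
  Position 0: 'i'
Reversed: belni

belni


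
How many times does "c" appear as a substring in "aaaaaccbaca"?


Searching for "c" in "aaaaaccbaca"
Scanning each position:
  Position 0: "a" => no
  Position 1: "a" => no
  Position 2: "a" => no
  Position 3: "a" => no
  Position 4: "a" => no
  Position 5: "c" => MATCH
  Position 6: "c" => MATCH
  Position 7: "b" => no
  Position 8: "a" => no
  Position 9: "c" => MATCH
  Position 10: "a" => no
Total occurrences: 3

3


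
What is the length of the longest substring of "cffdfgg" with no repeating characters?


Input: "cffdfgg"
Sliding window (track last position of each char):
  Position 0 ('c'): window [0,0] length 1 -- new best
  Position 1 ('f'): window [0,1] length 2 -- new best
  Position 2 ('f'): repeat (last at 1), move window start to 2
  Position 2 ('f'): window [2,2] length 1
  Position 3 ('d'): window [2,3] length 2
  Position 4 ('f'): repeat (last at 2), move window start to 3
  Position 4 ('f'): window [3,4] length 2
  Position 5 ('g'): window [3,5] length 3 -- new best
  Position 6 ('g'): repeat (last at 5), move window start to 6
  Position 6 ('g'): window [6,6] length 1
Longest substring with no repeats: "dfg" with length 3

3


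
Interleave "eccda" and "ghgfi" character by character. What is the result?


Interleaving "eccda" and "ghgfi":
  Position 0: 'e' from first, 'g' from second => "eg"
  Position 1: 'c' from first, 'h' from second => "ch"
  Position 2: 'c' from first, 'g' from second => "cg"
  Position 3: 'd' from first, 'f' from second => "df"
  Position 4: 'a' from first, 'i' from second => "ai"
Result: egchcgdfai

egchcgdfai


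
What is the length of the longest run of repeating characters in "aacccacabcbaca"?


Input: "aacccacabcbaca"
Scanning for longest run:
  Position 1 ('a'): continues run of 'a', length=2
  Position 2 ('c'): new char, reset run to 1
  Position 3 ('c'): continues run of 'c', length=2
  Position 4 ('c'): continues run of 'c', length=3
  Position 5 ('a'): new char, reset run to 1
  Position 6 ('c'): new char, reset run to 1
  Position 7 ('a'): new char, reset run to 1
  Position 8 ('b'): new char, reset run to 1
  Position 9 ('c'): new char, reset run to 1
  Position 10 ('b'): new char, reset run to 1
  Position 11 ('a'): new char, reset run to 1
  Position 12 ('c'): new char, reset run to 1
  Position 13 ('a'): new char, reset run to 1
Longest run: 'c' with length 3

3


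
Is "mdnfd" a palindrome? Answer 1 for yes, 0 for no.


Input: mdnfd
Reversed: dfndm
  Compare pos 0 ('m') with pos 4 ('d'): MISMATCH
  Compare pos 1 ('d') with pos 3 ('f'): MISMATCH
Result: not a palindrome

0


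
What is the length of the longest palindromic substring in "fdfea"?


Input: "fdfea"
Checking substrings for palindromes:
  [0:3] "fdf" (len 3) => palindrome
Longest palindromic substring: "fdf" with length 3

3


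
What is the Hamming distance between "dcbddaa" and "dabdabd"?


Comparing "dcbddaa" and "dabdabd" position by position:
  Position 0: 'd' vs 'd' => same
  Position 1: 'c' vs 'a' => differ
  Position 2: 'b' vs 'b' => same
  Position 3: 'd' vs 'd' => same
  Position 4: 'd' vs 'a' => differ
  Position 5: 'a' vs 'b' => differ
  Position 6: 'a' vs 'd' => differ
Total differences (Hamming distance): 4

4


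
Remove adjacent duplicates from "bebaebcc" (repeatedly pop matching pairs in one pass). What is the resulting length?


Input: bebaebcc
Stack-based adjacent duplicate removal:
  Read 'b': push. Stack: b
  Read 'e': push. Stack: be
  Read 'b': push. Stack: beb
  Read 'a': push. Stack: beba
  Read 'e': push. Stack: bebae
  Read 'b': push. Stack: bebaeb
  Read 'c': push. Stack: bebaebc
  Read 'c': matches stack top 'c' => pop. Stack: bebaeb
Final stack: "bebaeb" (length 6)

6


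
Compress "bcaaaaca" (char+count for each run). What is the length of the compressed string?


Input: bcaaaaca
Runs:
  'b' x 1 => "b1"
  'c' x 1 => "c1"
  'a' x 4 => "a4"
  'c' x 1 => "c1"
  'a' x 1 => "a1"
Compressed: "b1c1a4c1a1"
Compressed length: 10

10


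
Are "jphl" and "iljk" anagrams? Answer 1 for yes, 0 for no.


Strings: "jphl", "iljk"
Sorted first:  hjlp
Sorted second: ijkl
Differ at position 0: 'h' vs 'i' => not anagrams

0


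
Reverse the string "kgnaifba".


Input: kgnaifba
Reading characters right to left:
  Position 7: 'a'
  Position 6: 'b'
  Position 5: 'f'
  Position 4: 'i'
  Position 3: 'a'
  Position 2: 'n'
  Position 1: 'g'
  Position 0: 'k'
Reversed: abfiangk

abfiangk


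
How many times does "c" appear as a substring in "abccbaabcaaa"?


Searching for "c" in "abccbaabcaaa"
Scanning each position:
  Position 0: "a" => no
  Position 1: "b" => no
  Position 2: "c" => MATCH
  Position 3: "c" => MATCH
  Position 4: "b" => no
  Position 5: "a" => no
  Position 6: "a" => no
  Position 7: "b" => no
  Position 8: "c" => MATCH
  Position 9: "a" => no
  Position 10: "a" => no
  Position 11: "a" => no
Total occurrences: 3

3


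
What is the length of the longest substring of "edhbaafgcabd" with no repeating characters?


Input: "edhbaafgcabd"
Sliding window (track last position of each char):
  Position 0 ('e'): window [0,0] length 1 -- new best
  Position 1 ('d'): window [0,1] length 2 -- new best
  Position 2 ('h'): window [0,2] length 3 -- new best
  Position 3 ('b'): window [0,3] length 4 -- new best
  Position 4 ('a'): window [0,4] length 5 -- new best
  Position 5 ('a'): repeat (last at 4), move window start to 5
  Position 5 ('a'): window [5,5] length 1
  Position 6 ('f'): window [5,6] length 2
  Position 7 ('g'): window [5,7] length 3
  Position 8 ('c'): window [5,8] length 4
  Position 9 ('a'): repeat (last at 5), move window start to 6
  Position 9 ('a'): window [6,9] length 4
  Position 10 ('b'): window [6,10] length 5
  Position 11 ('d'): window [6,11] length 6 -- new best
Longest substring with no repeats: "fgcabd" with length 6

6


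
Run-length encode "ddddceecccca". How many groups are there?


Input: ddddceecccca
Scanning for consecutive runs:
  Group 1: 'd' x 4 (positions 0-3)
  Group 2: 'c' x 1 (positions 4-4)
  Group 3: 'e' x 2 (positions 5-6)
  Group 4: 'c' x 4 (positions 7-10)
  Group 5: 'a' x 1 (positions 11-11)
Total groups: 5

5


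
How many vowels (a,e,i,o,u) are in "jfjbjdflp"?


Input: jfjbjdflp
Checking each character:
  'j' at position 0: consonant
  'f' at position 1: consonant
  'j' at position 2: consonant
  'b' at position 3: consonant
  'j' at position 4: consonant
  'd' at position 5: consonant
  'f' at position 6: consonant
  'l' at position 7: consonant
  'p' at position 8: consonant
Total vowels: 0

0


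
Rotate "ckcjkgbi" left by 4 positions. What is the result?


Input: "ckcjkgbi", rotate left by 4
First 4 characters: "ckcj"
Remaining characters: "kgbi"
Concatenate remaining + first: "kgbi" + "ckcj" = "kgbickcj"

kgbickcj


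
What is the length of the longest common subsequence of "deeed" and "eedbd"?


LCS of "deeed" and "eedbd"
DP table:
           e    e    d    b    d
      0    0    0    0    0    0
  d   0    0    0    1    1    1
  e   0    1    1    1    1    1
  e   0    1    2    2    2    2
  e   0    1    2    2    2    2
  d   0    1    2    3    3    3
LCS length = dp[5][5] = 3

3


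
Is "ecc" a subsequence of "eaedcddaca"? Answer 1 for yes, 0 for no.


Check if "ecc" is a subsequence of "eaedcddaca"
Greedy scan:
  Position 0 ('e'): matches sub[0] = 'e'
  Position 1 ('a'): no match needed
  Position 2 ('e'): no match needed
  Position 3 ('d'): no match needed
  Position 4 ('c'): matches sub[1] = 'c'
  Position 5 ('d'): no match needed
  Position 6 ('d'): no match needed
  Position 7 ('a'): no match needed
  Position 8 ('c'): matches sub[2] = 'c'
  Position 9 ('a'): no match needed
All 3 characters matched => is a subsequence

1


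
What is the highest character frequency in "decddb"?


Input: decddb
Character counts:
  'b': 1
  'c': 1
  'd': 3
  'e': 1
Maximum frequency: 3

3


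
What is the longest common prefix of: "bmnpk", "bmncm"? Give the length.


Words: bmnpk, bmncm
  Position 0: all 'b' => match
  Position 1: all 'm' => match
  Position 2: all 'n' => match
  Position 3: ('p', 'c') => mismatch, stop
LCP = "bmn" (length 3)

3


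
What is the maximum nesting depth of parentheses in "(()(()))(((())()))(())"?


Input: "(()(()))(((())()))(())"
Tracking depth:
  Position 0 '(': depth becomes 1
  Position 1 '(': depth becomes 2
  Position 2 ')': depth becomes 1
  Position 3 '(': depth becomes 2
  Position 4 '(': depth becomes 3
  Position 5 ')': depth becomes 2
  Position 6 ')': depth becomes 1
  Position 7 ')': depth becomes 0
  Position 8 '(': depth becomes 1
  Position 9 '(': depth becomes 2
  Position 10 '(': depth becomes 3
  Position 11 '(': depth becomes 4
  Position 12 ')': depth becomes 3
  Position 13 ')': depth becomes 2
  Position 14 '(': depth becomes 3
  Position 15 ')': depth becomes 2
  Position 16 ')': depth becomes 1
  Position 17 ')': depth becomes 0
  Position 18 '(': depth becomes 1
  Position 19 '(': depth becomes 2
  Position 20 ')': depth becomes 1
  Position 21 ')': depth becomes 0
Maximum depth reached: 4

4


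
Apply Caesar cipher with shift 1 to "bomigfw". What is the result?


Caesar cipher: shift "bomigfw" by 1
  'b' (pos 1) + 1 = pos 2 = 'c'
  'o' (pos 14) + 1 = pos 15 = 'p'
  'm' (pos 12) + 1 = pos 13 = 'n'
  'i' (pos 8) + 1 = pos 9 = 'j'
  'g' (pos 6) + 1 = pos 7 = 'h'
  'f' (pos 5) + 1 = pos 6 = 'g'
  'w' (pos 22) + 1 = pos 23 = 'x'
Result: cpnjhgx

cpnjhgx


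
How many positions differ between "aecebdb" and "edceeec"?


Comparing "aecebdb" and "edceeec" position by position:
  Position 0: 'a' vs 'e' => DIFFER
  Position 1: 'e' vs 'd' => DIFFER
  Position 2: 'c' vs 'c' => same
  Position 3: 'e' vs 'e' => same
  Position 4: 'b' vs 'e' => DIFFER
  Position 5: 'd' vs 'e' => DIFFER
  Position 6: 'b' vs 'c' => DIFFER
Positions that differ: 5

5


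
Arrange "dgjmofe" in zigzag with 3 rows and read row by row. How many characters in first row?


Zigzag "dgjmofe" into 3 rows:
Placing characters:
  'd' => row 0
  'g' => row 1
  'j' => row 2
  'm' => row 1
  'o' => row 0
  'f' => row 1
  'e' => row 2
Rows:
  Row 0: "do"
  Row 1: "gmf"
  Row 2: "je"
First row length: 2

2


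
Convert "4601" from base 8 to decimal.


Input: "4601" in base 8
Positional expansion:
  Digit '4' (value 4) x 8^3 = 2048
  Digit '6' (value 6) x 8^2 = 384
  Digit '0' (value 0) x 8^1 = 0
  Digit '1' (value 1) x 8^0 = 1
Sum = 2433

2433


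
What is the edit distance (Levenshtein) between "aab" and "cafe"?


Computing edit distance: "aab" -> "cafe"
DP table:
           c    a    f    e
      0    1    2    3    4
  a   1    1    1    2    3
  a   2    2    1    2    3
  b   3    3    2    2    3
Edit distance = dp[3][4] = 3

3


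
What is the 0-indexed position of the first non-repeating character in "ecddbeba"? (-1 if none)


Input: ecddbeba
Character frequencies:
  'a': 1
  'b': 2
  'c': 1
  'd': 2
  'e': 2
Scanning left to right for freq == 1:
  Position 0 ('e'): freq=2, skip
  Position 1 ('c'): unique! => answer = 1

1


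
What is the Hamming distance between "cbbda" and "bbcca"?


Comparing "cbbda" and "bbcca" position by position:
  Position 0: 'c' vs 'b' => differ
  Position 1: 'b' vs 'b' => same
  Position 2: 'b' vs 'c' => differ
  Position 3: 'd' vs 'c' => differ
  Position 4: 'a' vs 'a' => same
Total differences (Hamming distance): 3

3


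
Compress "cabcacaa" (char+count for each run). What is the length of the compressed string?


Input: cabcacaa
Runs:
  'c' x 1 => "c1"
  'a' x 1 => "a1"
  'b' x 1 => "b1"
  'c' x 1 => "c1"
  'a' x 1 => "a1"
  'c' x 1 => "c1"
  'a' x 2 => "a2"
Compressed: "c1a1b1c1a1c1a2"
Compressed length: 14

14


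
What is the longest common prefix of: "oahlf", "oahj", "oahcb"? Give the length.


Words: oahlf, oahj, oahcb
  Position 0: all 'o' => match
  Position 1: all 'a' => match
  Position 2: all 'h' => match
  Position 3: ('l', 'j', 'c') => mismatch, stop
LCP = "oah" (length 3)

3


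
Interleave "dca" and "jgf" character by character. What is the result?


Interleaving "dca" and "jgf":
  Position 0: 'd' from first, 'j' from second => "dj"
  Position 1: 'c' from first, 'g' from second => "cg"
  Position 2: 'a' from first, 'f' from second => "af"
Result: djcgaf

djcgaf


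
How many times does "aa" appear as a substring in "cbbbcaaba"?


Searching for "aa" in "cbbbcaaba"
Scanning each position:
  Position 0: "cb" => no
  Position 1: "bb" => no
  Position 2: "bb" => no
  Position 3: "bc" => no
  Position 4: "ca" => no
  Position 5: "aa" => MATCH
  Position 6: "ab" => no
  Position 7: "ba" => no
Total occurrences: 1

1


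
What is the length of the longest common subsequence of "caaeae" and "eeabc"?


LCS of "caaeae" and "eeabc"
DP table:
           e    e    a    b    c
      0    0    0    0    0    0
  c   0    0    0    0    0    1
  a   0    0    0    1    1    1
  a   0    0    0    1    1    1
  e   0    1    1    1    1    1
  a   0    1    1    2    2    2
  e   0    1    2    2    2    2
LCS length = dp[6][5] = 2

2


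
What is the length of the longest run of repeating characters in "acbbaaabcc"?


Input: "acbbaaabcc"
Scanning for longest run:
  Position 1 ('c'): new char, reset run to 1
  Position 2 ('b'): new char, reset run to 1
  Position 3 ('b'): continues run of 'b', length=2
  Position 4 ('a'): new char, reset run to 1
  Position 5 ('a'): continues run of 'a', length=2
  Position 6 ('a'): continues run of 'a', length=3
  Position 7 ('b'): new char, reset run to 1
  Position 8 ('c'): new char, reset run to 1
  Position 9 ('c'): continues run of 'c', length=2
Longest run: 'a' with length 3

3


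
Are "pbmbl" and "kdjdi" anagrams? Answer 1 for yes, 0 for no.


Strings: "pbmbl", "kdjdi"
Sorted first:  bblmp
Sorted second: ddijk
Differ at position 0: 'b' vs 'd' => not anagrams

0


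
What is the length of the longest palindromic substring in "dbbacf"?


Input: "dbbacf"
Checking substrings for palindromes:
  [1:3] "bb" (len 2) => palindrome
Longest palindromic substring: "bb" with length 2

2


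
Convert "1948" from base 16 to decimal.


Input: "1948" in base 16
Positional expansion:
  Digit '1' (value 1) x 16^3 = 4096
  Digit '9' (value 9) x 16^2 = 2304
  Digit '4' (value 4) x 16^1 = 64
  Digit '8' (value 8) x 16^0 = 8
Sum = 6472

6472


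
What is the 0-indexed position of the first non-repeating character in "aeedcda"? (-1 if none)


Input: aeedcda
Character frequencies:
  'a': 2
  'c': 1
  'd': 2
  'e': 2
Scanning left to right for freq == 1:
  Position 0 ('a'): freq=2, skip
  Position 1 ('e'): freq=2, skip
  Position 2 ('e'): freq=2, skip
  Position 3 ('d'): freq=2, skip
  Position 4 ('c'): unique! => answer = 4

4


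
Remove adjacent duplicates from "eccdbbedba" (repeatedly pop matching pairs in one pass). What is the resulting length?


Input: eccdbbedba
Stack-based adjacent duplicate removal:
  Read 'e': push. Stack: e
  Read 'c': push. Stack: ec
  Read 'c': matches stack top 'c' => pop. Stack: e
  Read 'd': push. Stack: ed
  Read 'b': push. Stack: edb
  Read 'b': matches stack top 'b' => pop. Stack: ed
  Read 'e': push. Stack: ede
  Read 'd': push. Stack: eded
  Read 'b': push. Stack: ededb
  Read 'a': push. Stack: ededba
Final stack: "ededba" (length 6)

6


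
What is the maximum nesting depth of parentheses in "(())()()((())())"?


Input: "(())()()((())())"
Tracking depth:
  Position 0 '(': depth becomes 1
  Position 1 '(': depth becomes 2
  Position 2 ')': depth becomes 1
  Position 3 ')': depth becomes 0
  Position 4 '(': depth becomes 1
  Position 5 ')': depth becomes 0
  Position 6 '(': depth becomes 1
  Position 7 ')': depth becomes 0
  Position 8 '(': depth becomes 1
  Position 9 '(': depth becomes 2
  Position 10 '(': depth becomes 3
  Position 11 ')': depth becomes 2
  Position 12 ')': depth becomes 1
  Position 13 '(': depth becomes 2
  Position 14 ')': depth becomes 1
  Position 15 ')': depth becomes 0
Maximum depth reached: 3

3


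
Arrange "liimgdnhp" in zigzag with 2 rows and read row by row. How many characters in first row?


Zigzag "liimgdnhp" into 2 rows:
Placing characters:
  'l' => row 0
  'i' => row 1
  'i' => row 0
  'm' => row 1
  'g' => row 0
  'd' => row 1
  'n' => row 0
  'h' => row 1
  'p' => row 0
Rows:
  Row 0: "lignp"
  Row 1: "imdh"
First row length: 5

5


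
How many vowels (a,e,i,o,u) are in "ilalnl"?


Input: ilalnl
Checking each character:
  'i' at position 0: vowel (running total: 1)
  'l' at position 1: consonant
  'a' at position 2: vowel (running total: 2)
  'l' at position 3: consonant
  'n' at position 4: consonant
  'l' at position 5: consonant
Total vowels: 2

2
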